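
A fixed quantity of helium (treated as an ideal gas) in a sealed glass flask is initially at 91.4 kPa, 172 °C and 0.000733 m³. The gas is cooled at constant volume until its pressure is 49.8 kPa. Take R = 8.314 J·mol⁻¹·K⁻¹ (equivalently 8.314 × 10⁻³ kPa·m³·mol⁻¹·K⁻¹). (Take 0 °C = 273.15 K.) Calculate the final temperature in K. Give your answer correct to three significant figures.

T₂ ≈ 243 K

Convert: T₁ = 445.1 K.
V constant ⇒ P ∝ T: V₂ = V₁; T₂ = T₁·(P₂/P₁) = 242.5 K.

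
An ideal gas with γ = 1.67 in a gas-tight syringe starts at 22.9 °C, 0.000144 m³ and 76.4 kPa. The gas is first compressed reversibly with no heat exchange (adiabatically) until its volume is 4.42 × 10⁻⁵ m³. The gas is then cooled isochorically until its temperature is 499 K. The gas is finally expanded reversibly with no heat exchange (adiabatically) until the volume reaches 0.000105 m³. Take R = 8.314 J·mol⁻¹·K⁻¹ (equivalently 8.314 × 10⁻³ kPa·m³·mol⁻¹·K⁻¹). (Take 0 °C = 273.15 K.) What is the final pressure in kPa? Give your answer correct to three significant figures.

Convert: T₁ = 296.0 K.
Reversible adiabatic, γ = 1.67: T₂ = T₁·(V₁/V₂)^(γ−1) = 653.2 K; P₂ = P₁·(V₁/V₂)^γ = 549.2 kPa.
V constant ⇒ P ∝ T: V₃ = V₂; P₃ = P₂·(T₃/T₂) = 419.5 kPa.
Reversible adiabatic, γ = 1.67: T₄ = T₃·(V₃/V₄)^(γ−1) = 279.5 K; P₄ = P₃·(V₃/V₄)^γ = 98.91 kPa.

P₄ ≈ 98.9 kPa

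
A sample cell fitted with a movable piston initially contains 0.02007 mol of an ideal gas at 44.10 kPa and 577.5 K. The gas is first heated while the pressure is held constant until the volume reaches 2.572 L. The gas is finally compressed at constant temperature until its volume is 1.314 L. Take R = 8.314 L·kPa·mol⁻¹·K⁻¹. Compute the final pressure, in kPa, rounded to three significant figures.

From PV = nRT: V₁ = nRT₁/P₁ = 2.185 L.
Isobaric, so V/T is constant: P₂ = P₁; T₂ = T₁·(V₂/V₁) = 679.8 K.
T constant ⇒ Boyle's law P V = const: T₃ = T₂; P₃ = P₂·(V₂/V₃) = 86.32 kPa.

P₃ ≈ 86.3 kPa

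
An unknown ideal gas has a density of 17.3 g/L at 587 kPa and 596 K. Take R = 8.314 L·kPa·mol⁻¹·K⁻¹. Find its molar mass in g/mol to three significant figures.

ρ = PM/(RT) ⇒ M = ρRT/P = (17.3 × 8.314 × 596.0) / 587

M ≈ 146 g/mol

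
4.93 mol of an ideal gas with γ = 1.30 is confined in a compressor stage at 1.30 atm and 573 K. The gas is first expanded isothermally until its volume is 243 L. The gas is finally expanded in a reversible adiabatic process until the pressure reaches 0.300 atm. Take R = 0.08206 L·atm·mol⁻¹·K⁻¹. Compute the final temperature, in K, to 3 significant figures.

T₃ ≈ 439 K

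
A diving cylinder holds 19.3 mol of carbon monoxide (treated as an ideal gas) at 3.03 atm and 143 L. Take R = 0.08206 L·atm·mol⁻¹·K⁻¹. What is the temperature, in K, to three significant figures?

T ≈ 274 K

PV = nRT ⇒ T = PV/(nR) = (3.03 × 143) / (19.3 × 0.08206)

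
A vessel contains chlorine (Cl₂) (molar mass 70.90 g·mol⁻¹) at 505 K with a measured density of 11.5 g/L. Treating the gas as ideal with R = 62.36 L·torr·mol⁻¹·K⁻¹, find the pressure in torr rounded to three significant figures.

ρ = PM/(RT) ⇒ P = ρRT/M = (11.5 × 62.36 × 505.0) / 70.90

P ≈ 5.11e+03 torr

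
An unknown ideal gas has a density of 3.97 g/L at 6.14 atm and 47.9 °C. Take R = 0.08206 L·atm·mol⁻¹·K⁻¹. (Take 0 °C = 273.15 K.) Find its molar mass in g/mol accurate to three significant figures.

ρ = PM/(RT) ⇒ M = ρRT/P = (3.97 × 0.08206 × 321.0) / 6.14

M ≈ 17.0 g/mol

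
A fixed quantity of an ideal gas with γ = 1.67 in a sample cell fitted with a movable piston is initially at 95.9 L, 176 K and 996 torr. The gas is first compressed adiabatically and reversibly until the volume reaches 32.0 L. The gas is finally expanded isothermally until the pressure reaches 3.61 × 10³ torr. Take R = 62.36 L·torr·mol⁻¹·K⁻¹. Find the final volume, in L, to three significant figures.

Adiabatic (γ = 1.67), T V^(γ−1) and P V^γ constant: T₂ = T₁·(V₁/V₂)^(γ−1) = 367.2 K; P₂ = P₁·(V₁/V₂)^γ = 6227 torr.
T constant ⇒ Boyle's law P V = const: T₃ = T₂; V₃ = V₂·(P₂/P₃) = 55.20 L.

V₃ ≈ 55.2 L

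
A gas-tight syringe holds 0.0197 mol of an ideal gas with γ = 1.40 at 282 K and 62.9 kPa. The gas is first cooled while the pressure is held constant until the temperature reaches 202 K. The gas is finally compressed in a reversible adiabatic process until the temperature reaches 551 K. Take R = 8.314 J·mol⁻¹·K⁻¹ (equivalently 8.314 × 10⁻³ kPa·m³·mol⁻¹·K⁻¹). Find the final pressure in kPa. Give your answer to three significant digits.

P₃ ≈ 2.11e+03 kPa

From PV = nRT: V₁ = nRT₁/P₁ = 0.0007343 m³.
P constant ⇒ V ∝ T: P₂ = P₁; V₂ = V₁·(T₂/T₁) = 0.0005260 m³.
Reversible adiabatic, γ = 1.40: P₃ = P₂·(T₃/T₂)^(γ/(γ−1)) = 2108 kPa; V₃ = V₂·(T₂/T₃)^(1/(γ−1)) = 4.280e-05 m³.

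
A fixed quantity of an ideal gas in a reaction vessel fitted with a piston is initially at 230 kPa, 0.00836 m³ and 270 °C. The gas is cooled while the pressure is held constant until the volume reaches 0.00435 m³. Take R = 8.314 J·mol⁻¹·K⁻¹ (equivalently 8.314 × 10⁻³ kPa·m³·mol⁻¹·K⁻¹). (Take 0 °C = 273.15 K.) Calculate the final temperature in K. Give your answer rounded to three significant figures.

Convert: T₁ = 543.1 K.
Isobaric, so V/T is constant: P₂ = P₁; T₂ = T₁·(V₂/V₁) = 282.6 K.

T₂ ≈ 283 K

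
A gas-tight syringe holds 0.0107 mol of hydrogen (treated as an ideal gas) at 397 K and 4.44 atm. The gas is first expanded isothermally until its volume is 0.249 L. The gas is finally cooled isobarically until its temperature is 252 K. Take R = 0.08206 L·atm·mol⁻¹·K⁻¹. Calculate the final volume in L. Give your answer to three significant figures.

From PV = nRT: V₁ = nRT₁/P₁ = 0.07851 L.
Isothermal, so P V is constant: T₂ = T₁; P₂ = P₁·(V₁/V₂) = 1.400 atm.
P constant ⇒ V ∝ T: P₃ = P₂; V₃ = V₂·(T₃/T₂) = 0.1581 L.

V₃ ≈ 0.158 L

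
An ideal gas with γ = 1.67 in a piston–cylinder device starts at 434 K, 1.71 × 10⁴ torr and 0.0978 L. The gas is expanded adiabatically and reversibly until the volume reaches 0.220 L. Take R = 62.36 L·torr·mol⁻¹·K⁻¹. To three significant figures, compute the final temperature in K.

T₂ ≈ 252 K

Adiabatic (γ = 1.67), T V^(γ−1) and P V^γ constant: T₂ = T₁·(V₁/V₂)^(γ−1) = 252.1 K; P₂ = P₁·(V₁/V₂)^γ = 4416 torr.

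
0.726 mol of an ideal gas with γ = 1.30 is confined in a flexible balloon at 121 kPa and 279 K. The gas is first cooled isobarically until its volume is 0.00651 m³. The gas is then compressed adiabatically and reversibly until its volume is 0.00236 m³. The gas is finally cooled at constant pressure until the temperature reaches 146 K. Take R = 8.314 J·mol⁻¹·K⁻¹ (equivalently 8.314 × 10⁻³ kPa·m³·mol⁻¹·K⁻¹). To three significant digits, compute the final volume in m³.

V₄ ≈ 0.00195 m³

From PV = nRT: V₁ = nRT₁/P₁ = 0.01392 m³.
Isobaric, so V/T is constant: P₂ = P₁; T₂ = T₁·(V₂/V₁) = 130.5 K.
Reversible adiabatic, γ = 1.30: T₃ = T₂·(V₂/V₃)^(γ−1) = 176.9 K; P₃ = P₂·(V₂/V₃)^γ = 452.5 kPa.
P constant ⇒ V ∝ T: P₄ = P₃; V₄ = V₃·(T₄/T₃) = 0.001947 m³.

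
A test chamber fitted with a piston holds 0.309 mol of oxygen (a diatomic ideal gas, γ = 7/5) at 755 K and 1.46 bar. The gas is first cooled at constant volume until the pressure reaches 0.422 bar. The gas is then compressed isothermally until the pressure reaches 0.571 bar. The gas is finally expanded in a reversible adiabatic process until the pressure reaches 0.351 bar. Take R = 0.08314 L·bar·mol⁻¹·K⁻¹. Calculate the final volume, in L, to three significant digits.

From PV = nRT: V₁ = nRT₁/P₁ = 13.29 L.
Isochoric, so P/T is constant: V₂ = V₁; T₂ = T₁·(P₂/P₁) = 218.2 K.
Isothermal, so P V is constant: T₃ = T₂; V₃ = V₂·(P₂/P₃) = 9.818 L.
Reversible adiabatic, γ = 7/5: T₄ = T₃·(P₄/P₃)^((γ−1)/γ) = 189.9 K; V₄ = V₃·(P₃/P₄)^(1/γ) = 13.90 L.

V₄ ≈ 13.9 L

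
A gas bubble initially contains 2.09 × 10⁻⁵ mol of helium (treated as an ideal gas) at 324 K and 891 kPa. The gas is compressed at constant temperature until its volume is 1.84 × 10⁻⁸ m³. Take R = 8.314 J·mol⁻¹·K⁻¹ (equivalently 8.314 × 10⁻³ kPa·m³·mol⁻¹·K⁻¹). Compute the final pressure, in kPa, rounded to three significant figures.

From PV = nRT: V₁ = nRT₁/P₁ = 6.319e-08 m³.
T constant ⇒ Boyle's law P V = const: T₂ = T₁; P₂ = P₁·(V₁/V₂) = 3060 kPa.

P₂ ≈ 3.06e+03 kPa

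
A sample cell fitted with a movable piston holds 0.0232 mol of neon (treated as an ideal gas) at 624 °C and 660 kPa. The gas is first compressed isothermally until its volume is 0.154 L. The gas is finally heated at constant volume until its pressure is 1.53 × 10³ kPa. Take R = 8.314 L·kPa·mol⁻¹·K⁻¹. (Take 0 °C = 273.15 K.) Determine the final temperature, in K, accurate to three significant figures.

Convert: T₁ = 897.1 K.
From PV = nRT: V₁ = nRT₁/P₁ = 0.2622 L.
T constant ⇒ Boyle's law P V = const: T₂ = T₁; P₂ = P₁·(V₁/V₂) = 1124 kPa.
V constant ⇒ P ∝ T: V₃ = V₂; T₃ = T₂·(P₃/P₂) = 1222 K.

T₃ ≈ 1.22e+03 K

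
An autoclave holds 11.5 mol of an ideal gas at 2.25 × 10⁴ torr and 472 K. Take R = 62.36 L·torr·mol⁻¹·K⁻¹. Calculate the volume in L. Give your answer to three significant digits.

V ≈ 15.0 L

PV = nRT ⇒ V = nRT/P = (11.5 × 62.36 × 472) / 2.25e+04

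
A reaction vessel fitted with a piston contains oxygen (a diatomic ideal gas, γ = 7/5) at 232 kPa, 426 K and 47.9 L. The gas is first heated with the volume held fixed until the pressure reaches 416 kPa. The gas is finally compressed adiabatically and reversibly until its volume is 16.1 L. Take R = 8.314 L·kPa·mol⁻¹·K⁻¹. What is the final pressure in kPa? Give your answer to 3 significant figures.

P₃ ≈ 1.91e+03 kPa

V constant ⇒ P ∝ T: V₂ = V₁; T₂ = T₁·(P₂/P₁) = 763.9 K.
Reversible adiabatic, γ = 7/5: T₃ = T₂·(V₂/V₃)^(γ−1) = 1181 K; P₃ = P₂·(V₂/V₃)^γ = 1914 kPa.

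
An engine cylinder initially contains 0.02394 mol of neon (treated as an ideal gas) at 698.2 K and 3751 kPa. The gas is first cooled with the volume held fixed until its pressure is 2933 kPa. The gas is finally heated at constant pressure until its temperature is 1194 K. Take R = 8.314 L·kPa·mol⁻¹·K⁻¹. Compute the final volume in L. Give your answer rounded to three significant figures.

V₃ ≈ 0.0810 L

From PV = nRT: V₁ = nRT₁/P₁ = 0.03705 L.
Isochoric, so P/T is constant: V₂ = V₁; T₂ = T₁·(P₂/P₁) = 545.9 K.
Isobaric, so V/T is constant: P₃ = P₂; V₃ = V₂·(T₃/T₂) = 0.08103 L.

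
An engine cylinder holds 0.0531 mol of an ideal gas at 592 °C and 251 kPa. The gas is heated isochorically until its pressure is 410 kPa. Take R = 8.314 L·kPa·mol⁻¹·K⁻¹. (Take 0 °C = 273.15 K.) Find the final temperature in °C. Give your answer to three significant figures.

Convert: T₁ = 865.1 K.
From PV = nRT: V₁ = nRT₁/P₁ = 1.522 L.
V constant ⇒ P ∝ T: V₂ = V₁; T₂ = T₁·(P₂/P₁) = 1413 K.

T₂ ≈ 1.14e+03 °C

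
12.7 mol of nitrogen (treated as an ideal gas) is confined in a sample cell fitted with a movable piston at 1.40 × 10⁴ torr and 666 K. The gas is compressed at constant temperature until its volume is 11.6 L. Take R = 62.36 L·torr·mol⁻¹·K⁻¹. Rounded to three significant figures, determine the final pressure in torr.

P₂ ≈ 4.55e+04 torr

From PV = nRT: V₁ = nRT₁/P₁ = 37.68 L.
T constant ⇒ Boyle's law P V = const: T₂ = T₁; P₂ = P₁·(V₁/V₂) = 4.547e+04 torr.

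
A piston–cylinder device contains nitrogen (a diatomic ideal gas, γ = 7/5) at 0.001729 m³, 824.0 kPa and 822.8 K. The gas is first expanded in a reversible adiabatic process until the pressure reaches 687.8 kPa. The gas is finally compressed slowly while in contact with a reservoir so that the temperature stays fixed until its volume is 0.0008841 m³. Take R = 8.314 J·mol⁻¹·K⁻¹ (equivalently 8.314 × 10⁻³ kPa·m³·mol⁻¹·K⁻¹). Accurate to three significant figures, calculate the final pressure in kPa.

P₃ ≈ 1.53e+03 kPa

Reversible adiabatic, γ = 7/5: T₂ = T₁·(P₂/P₁)^((γ−1)/γ) = 781.4 K; V₂ = V₁·(P₁/P₂)^(1/γ) = 0.001967 m³.
T constant ⇒ Boyle's law P V = const: T₃ = T₂; P₃ = P₂·(V₂/V₃) = 1530 kPa.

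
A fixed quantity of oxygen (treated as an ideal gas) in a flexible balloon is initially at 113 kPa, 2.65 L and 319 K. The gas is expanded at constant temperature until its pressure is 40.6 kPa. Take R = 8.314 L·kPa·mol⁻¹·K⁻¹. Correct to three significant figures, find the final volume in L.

T constant ⇒ Boyle's law P V = const: T₂ = T₁; V₂ = V₁·(P₁/P₂) = 7.376 L.

V₂ ≈ 7.38 L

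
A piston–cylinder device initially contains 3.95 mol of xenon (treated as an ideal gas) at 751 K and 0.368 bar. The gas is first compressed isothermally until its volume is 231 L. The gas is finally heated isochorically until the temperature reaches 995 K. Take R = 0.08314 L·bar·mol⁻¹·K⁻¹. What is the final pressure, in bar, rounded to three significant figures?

P₃ ≈ 1.41 bar

From PV = nRT: V₁ = nRT₁/P₁ = 670.2 L.
Isothermal, so P V is constant: T₂ = T₁; P₂ = P₁·(V₁/V₂) = 1.068 bar.
Isochoric, so P/T is constant: V₃ = V₂; P₃ = P₂·(T₃/T₂) = 1.415 bar.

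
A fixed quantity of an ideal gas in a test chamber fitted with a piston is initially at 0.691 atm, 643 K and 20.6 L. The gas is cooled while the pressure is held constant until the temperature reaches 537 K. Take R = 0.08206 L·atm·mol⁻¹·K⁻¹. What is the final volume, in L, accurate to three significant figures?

Isobaric, so V/T is constant: P₂ = P₁; V₂ = V₁·(T₂/T₁) = 17.20 L.

V₂ ≈ 17.2 L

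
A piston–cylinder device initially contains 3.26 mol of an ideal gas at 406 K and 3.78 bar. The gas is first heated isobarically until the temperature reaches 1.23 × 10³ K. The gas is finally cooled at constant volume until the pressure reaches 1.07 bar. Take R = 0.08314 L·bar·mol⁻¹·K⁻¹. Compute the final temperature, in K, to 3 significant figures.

From PV = nRT: V₁ = nRT₁/P₁ = 29.11 L.
P constant ⇒ V ∝ T: P₂ = P₁; V₂ = V₁·(T₂/T₁) = 88.19 L.
Isochoric, so P/T is constant: V₃ = V₂; T₃ = T₂·(P₃/P₂) = 348.2 K.

T₃ ≈ 348 K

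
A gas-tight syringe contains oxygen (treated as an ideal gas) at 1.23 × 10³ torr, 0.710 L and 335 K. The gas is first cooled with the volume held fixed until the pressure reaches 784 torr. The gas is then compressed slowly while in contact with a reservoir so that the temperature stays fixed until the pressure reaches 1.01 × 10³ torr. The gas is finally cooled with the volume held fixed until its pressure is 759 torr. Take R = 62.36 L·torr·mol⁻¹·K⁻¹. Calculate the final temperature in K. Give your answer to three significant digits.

T₄ ≈ 160 K

V constant ⇒ P ∝ T: V₂ = V₁; T₂ = T₁·(P₂/P₁) = 213.5 K.
T constant ⇒ Boyle's law P V = const: T₃ = T₂; V₃ = V₂·(P₂/P₃) = 0.5511 L.
Isochoric, so P/T is constant: V₄ = V₃; T₄ = T₃·(P₄/P₃) = 160.5 K.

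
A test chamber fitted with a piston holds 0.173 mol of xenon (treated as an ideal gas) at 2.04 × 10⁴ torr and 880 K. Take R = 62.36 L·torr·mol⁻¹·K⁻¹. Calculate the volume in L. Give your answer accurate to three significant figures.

PV = nRT ⇒ V = nRT/P = (0.173 × 62.36 × 880) / 2.04e+04

V ≈ 0.465 L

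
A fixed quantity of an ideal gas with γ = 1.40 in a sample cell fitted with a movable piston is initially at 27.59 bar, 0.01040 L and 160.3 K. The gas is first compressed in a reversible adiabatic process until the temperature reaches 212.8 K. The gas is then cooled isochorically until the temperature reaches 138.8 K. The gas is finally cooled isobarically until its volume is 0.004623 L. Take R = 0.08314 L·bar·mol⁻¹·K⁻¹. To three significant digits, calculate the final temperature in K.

T₄ ≈ 125 K

Adiabatic (γ = 1.40), T V^(γ−1) and P V^γ constant: P₂ = P₁·(T₂/T₁)^(γ/(γ−1)) = 74.37 bar; V₂ = V₁·(T₁/T₂)^(1/(γ−1)) = 0.005122 L.
Isochoric, so P/T is constant: V₃ = V₂; P₃ = P₂·(T₃/T₂) = 48.51 bar.
P constant ⇒ V ∝ T: P₄ = P₃; T₄ = T₃·(V₄/V₃) = 125.3 K.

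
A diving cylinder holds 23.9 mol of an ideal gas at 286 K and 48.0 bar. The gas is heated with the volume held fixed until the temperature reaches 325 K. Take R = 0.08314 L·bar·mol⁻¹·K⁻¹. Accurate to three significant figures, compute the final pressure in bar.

From PV = nRT: V₁ = nRT₁/P₁ = 11.84 L.
V constant ⇒ P ∝ T: V₂ = V₁; P₂ = P₁·(T₂/T₁) = 54.55 bar.

P₂ ≈ 54.5 bar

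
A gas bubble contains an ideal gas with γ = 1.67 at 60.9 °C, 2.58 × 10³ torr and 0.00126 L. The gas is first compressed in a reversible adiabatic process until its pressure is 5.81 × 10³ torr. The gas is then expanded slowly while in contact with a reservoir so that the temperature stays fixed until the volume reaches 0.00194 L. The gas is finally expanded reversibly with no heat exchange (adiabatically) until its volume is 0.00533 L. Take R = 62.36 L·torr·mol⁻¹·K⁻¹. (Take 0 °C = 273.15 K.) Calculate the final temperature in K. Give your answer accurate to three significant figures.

Convert: T₁ = 334.0 K.
Reversible adiabatic, γ = 1.67: T₂ = T₁·(P₂/P₁)^((γ−1)/γ) = 462.7 K; V₂ = V₁·(P₁/P₂)^(1/γ) = 0.0007749 L.
T constant ⇒ Boyle's law P V = const: T₃ = T₂; P₃ = P₂·(V₂/V₃) = 2321 torr.
Adiabatic (γ = 1.67), T V^(γ−1) and P V^γ constant: T₄ = T₃·(V₃/V₄)^(γ−1) = 235.1 K; P₄ = P₃·(V₃/V₄)^γ = 429.2 torr.

T₄ ≈ 235 K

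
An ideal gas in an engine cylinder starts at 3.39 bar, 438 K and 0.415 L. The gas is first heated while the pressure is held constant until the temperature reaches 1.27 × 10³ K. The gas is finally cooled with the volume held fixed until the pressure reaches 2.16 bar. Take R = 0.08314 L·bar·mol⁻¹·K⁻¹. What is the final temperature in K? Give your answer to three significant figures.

T₃ ≈ 809 K

P constant ⇒ V ∝ T: P₂ = P₁; V₂ = V₁·(T₂/T₁) = 1.203 L.
Isochoric, so P/T is constant: V₃ = V₂; T₃ = T₂·(P₃/P₂) = 809.2 K.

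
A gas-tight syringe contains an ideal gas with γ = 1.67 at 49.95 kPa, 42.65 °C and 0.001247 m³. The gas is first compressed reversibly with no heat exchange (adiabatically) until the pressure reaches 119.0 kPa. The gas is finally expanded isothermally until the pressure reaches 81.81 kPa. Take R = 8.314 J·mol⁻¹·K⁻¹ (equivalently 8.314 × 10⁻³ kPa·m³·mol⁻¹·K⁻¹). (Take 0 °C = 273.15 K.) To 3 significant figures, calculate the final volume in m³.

Convert: T₁ = 315.8 K.
Reversible adiabatic, γ = 1.67: T₂ = T₁·(P₂/P₁)^((γ−1)/γ) = 447.4 K; V₂ = V₁·(P₁/P₂)^(1/γ) = 0.0007415 m³.
T constant ⇒ Boyle's law P V = const: T₃ = T₂; V₃ = V₂·(P₂/P₃) = 0.001079 m³.

V₃ ≈ 0.00108 m³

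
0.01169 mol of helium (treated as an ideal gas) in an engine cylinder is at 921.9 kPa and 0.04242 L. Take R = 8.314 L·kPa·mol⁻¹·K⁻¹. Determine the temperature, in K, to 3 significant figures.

T ≈ 402 K

PV = nRT ⇒ T = PV/(nR) = (921.9 × 0.04242) / (0.01169 × 8.314)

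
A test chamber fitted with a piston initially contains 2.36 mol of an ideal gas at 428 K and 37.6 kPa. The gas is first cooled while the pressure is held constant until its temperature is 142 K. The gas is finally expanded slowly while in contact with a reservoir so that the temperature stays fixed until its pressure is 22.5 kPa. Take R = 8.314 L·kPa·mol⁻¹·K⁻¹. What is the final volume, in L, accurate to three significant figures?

V₃ ≈ 124 L

From PV = nRT: V₁ = nRT₁/P₁ = 223.3 L.
Isobaric, so V/T is constant: P₂ = P₁; V₂ = V₁·(T₂/T₁) = 74.10 L.
T constant ⇒ Boyle's law P V = const: T₃ = T₂; V₃ = V₂·(P₂/P₃) = 123.8 L.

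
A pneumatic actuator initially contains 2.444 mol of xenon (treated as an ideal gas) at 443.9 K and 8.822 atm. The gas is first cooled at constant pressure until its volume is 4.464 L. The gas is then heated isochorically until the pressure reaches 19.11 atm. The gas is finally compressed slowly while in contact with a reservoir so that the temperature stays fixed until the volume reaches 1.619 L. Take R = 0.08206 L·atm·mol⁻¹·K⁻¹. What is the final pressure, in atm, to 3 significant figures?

P₄ ≈ 52.7 atm

From PV = nRT: V₁ = nRT₁/P₁ = 10.09 L.
P constant ⇒ V ∝ T: P₂ = P₁; T₂ = T₁·(V₂/V₁) = 196.4 K.
Isochoric, so P/T is constant: V₃ = V₂; T₃ = T₂·(P₃/P₂) = 425.4 K.
Isothermal, so P V is constant: T₄ = T₃; P₄ = P₃·(V₃/V₄) = 52.69 atm.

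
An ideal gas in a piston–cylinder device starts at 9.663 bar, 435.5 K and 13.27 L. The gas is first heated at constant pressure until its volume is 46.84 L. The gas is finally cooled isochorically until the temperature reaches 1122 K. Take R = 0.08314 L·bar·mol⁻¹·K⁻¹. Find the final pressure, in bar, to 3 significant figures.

P₃ ≈ 7.05 bar

Isobaric, so V/T is constant: P₂ = P₁; T₂ = T₁·(V₂/V₁) = 1537 K.
Isochoric, so P/T is constant: V₃ = V₂; P₃ = P₂·(T₃/T₂) = 7.053 bar.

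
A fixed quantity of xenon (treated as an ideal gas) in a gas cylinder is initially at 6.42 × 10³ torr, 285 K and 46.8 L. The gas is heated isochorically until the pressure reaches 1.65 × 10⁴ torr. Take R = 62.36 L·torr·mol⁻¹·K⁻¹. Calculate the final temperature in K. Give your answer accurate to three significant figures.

T₂ ≈ 732 K

V constant ⇒ P ∝ T: V₂ = V₁; T₂ = T₁·(P₂/P₁) = 732.5 K.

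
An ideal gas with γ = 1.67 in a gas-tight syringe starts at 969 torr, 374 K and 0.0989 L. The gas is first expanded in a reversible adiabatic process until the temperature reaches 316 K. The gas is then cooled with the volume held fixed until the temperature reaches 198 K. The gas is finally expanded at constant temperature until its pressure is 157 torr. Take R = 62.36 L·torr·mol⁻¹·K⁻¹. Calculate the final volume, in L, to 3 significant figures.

Reversible adiabatic, γ = 1.67: P₂ = P₁·(T₂/T₁)^(γ/(γ−1)) = 636.7 torr; V₂ = V₁·(T₁/T₂)^(1/(γ−1)) = 0.1272 L.
Isochoric, so P/T is constant: V₃ = V₂; P₃ = P₂·(T₃/T₂) = 398.9 torr.
Isothermal, so P V is constant: T₄ = T₃; V₄ = V₃·(P₃/P₄) = 0.3232 L.

V₄ ≈ 0.323 L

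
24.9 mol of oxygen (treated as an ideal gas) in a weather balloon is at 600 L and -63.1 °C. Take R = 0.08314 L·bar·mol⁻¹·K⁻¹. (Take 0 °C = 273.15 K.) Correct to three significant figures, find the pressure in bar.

Convert: T = 210.05 K.
PV = nRT ⇒ P = nRT/V = (24.9 × 0.08314 × 210.05) / 600

P ≈ 0.725 bar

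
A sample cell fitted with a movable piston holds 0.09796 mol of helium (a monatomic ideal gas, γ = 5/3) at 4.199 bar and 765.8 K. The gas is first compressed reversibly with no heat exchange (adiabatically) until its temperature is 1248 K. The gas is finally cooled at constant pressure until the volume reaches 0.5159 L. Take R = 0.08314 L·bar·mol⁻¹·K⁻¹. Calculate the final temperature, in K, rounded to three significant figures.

From PV = nRT: V₁ = nRT₁/P₁ = 1.485 L.
Reversible adiabatic, γ = 5/3: P₂ = P₁·(T₂/T₁)^(γ/(γ−1)) = 14.24 bar; V₂ = V₁·(T₁/T₂)^(1/(γ−1)) = 0.7140 L.
P constant ⇒ V ∝ T: P₃ = P₂; T₃ = T₂·(V₃/V₂) = 901.8 K.

T₃ ≈ 902 K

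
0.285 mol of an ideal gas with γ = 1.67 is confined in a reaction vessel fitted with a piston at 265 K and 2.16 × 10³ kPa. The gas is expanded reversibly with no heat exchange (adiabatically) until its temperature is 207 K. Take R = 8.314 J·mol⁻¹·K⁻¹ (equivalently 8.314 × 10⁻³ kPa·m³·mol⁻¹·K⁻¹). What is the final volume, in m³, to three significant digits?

V₂ ≈ 0.000420 m³

From PV = nRT: V₁ = nRT₁/P₁ = 0.0002907 m³.
Adiabatic (γ = 1.67), T V^(γ−1) and P V^γ constant: P₂ = P₁·(T₂/T₁)^(γ/(γ−1)) = 1167 kPa; V₂ = V₁·(T₁/T₂)^(1/(γ−1)) = 0.0004203 m³.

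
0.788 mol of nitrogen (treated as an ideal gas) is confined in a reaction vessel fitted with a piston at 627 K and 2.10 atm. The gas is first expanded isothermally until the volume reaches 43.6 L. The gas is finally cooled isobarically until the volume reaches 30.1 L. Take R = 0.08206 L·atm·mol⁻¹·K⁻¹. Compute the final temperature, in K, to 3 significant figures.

From PV = nRT: V₁ = nRT₁/P₁ = 19.31 L.
Isothermal, so P V is constant: T₂ = T₁; P₂ = P₁·(V₁/V₂) = 0.9299 atm.
P constant ⇒ V ∝ T: P₃ = P₂; T₃ = T₂·(V₃/V₂) = 432.9 K.

T₃ ≈ 433 K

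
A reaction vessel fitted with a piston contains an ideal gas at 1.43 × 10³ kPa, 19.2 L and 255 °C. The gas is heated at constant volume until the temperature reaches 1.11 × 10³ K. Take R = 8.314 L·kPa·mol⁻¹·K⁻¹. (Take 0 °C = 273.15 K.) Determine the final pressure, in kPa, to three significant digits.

Convert: T₁ = 528.1 K.
Isochoric, so P/T is constant: V₂ = V₁; P₂ = P₁·(T₂/T₁) = 3005 kPa.

P₂ ≈ 3.01e+03 kPa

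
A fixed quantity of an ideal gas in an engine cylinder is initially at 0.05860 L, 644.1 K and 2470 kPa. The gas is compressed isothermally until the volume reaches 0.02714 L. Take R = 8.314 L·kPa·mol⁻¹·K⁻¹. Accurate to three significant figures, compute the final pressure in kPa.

T constant ⇒ Boyle's law P V = const: T₂ = T₁; P₂ = P₁·(V₁/V₂) = 5333 kPa.

P₂ ≈ 5.33e+03 kPa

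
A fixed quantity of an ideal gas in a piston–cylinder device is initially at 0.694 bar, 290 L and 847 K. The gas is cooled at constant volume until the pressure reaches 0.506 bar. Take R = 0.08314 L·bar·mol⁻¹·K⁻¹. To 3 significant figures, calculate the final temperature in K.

T₂ ≈ 618 K

Isochoric, so P/T is constant: V₂ = V₁; T₂ = T₁·(P₂/P₁) = 617.6 K.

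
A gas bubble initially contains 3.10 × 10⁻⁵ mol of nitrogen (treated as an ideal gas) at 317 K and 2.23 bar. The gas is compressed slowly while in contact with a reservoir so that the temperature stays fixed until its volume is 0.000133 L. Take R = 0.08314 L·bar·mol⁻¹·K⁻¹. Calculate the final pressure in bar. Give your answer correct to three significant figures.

From PV = nRT: V₁ = nRT₁/P₁ = 0.0003664 L.
T constant ⇒ Boyle's law P V = const: T₂ = T₁; P₂ = P₁·(V₁/V₂) = 6.143 bar.

P₂ ≈ 6.14 bar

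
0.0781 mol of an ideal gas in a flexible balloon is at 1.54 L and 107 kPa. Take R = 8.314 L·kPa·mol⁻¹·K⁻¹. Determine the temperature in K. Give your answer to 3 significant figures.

PV = nRT ⇒ T = PV/(nR) = (107 × 1.54) / (0.0781 × 8.314)

T ≈ 254 K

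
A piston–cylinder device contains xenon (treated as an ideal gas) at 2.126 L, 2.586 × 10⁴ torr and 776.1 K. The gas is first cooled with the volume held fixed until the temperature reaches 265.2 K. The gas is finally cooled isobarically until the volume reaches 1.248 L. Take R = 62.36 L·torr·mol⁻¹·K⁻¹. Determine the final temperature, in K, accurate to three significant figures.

V constant ⇒ P ∝ T: V₂ = V₁; P₂ = P₁·(T₂/T₁) = 8837 torr.
Isobaric, so V/T is constant: P₃ = P₂; T₃ = T₂·(V₃/V₂) = 155.7 K.

T₃ ≈ 156 K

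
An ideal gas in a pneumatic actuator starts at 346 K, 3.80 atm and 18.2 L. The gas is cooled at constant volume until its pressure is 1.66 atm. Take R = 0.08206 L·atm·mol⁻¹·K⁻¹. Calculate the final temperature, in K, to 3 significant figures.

V constant ⇒ P ∝ T: V₂ = V₁; T₂ = T₁·(P₂/P₁) = 151.1 K.

T₂ ≈ 151 K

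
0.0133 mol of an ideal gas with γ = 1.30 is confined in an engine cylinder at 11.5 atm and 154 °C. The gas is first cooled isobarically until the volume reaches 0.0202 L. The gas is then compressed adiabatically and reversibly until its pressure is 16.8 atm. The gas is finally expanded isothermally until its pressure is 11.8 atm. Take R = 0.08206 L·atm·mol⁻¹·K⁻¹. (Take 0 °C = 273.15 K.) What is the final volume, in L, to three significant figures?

V₄ ≈ 0.0215 L

Convert: T₁ = 427.1 K.
From PV = nRT: V₁ = nRT₁/P₁ = 0.04054 L.
Isobaric, so V/T is constant: P₂ = P₁; T₂ = T₁·(V₂/V₁) = 212.8 K.
Adiabatic (γ = 1.30), T V^(γ−1) and P V^γ constant: T₃ = T₂·(P₃/P₂)^((γ−1)/γ) = 232.3 K; V₃ = V₂·(P₂/P₃)^(1/γ) = 0.01509 L.
Isothermal, so P V is constant: T₄ = T₃; V₄ = V₃·(P₃/P₄) = 0.02149 L.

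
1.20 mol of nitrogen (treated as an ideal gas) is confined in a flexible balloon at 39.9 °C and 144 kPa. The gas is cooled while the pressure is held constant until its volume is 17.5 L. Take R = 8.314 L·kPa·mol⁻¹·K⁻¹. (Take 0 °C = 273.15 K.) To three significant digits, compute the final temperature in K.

T₂ ≈ 253 K

Convert: T₁ = 313.0 K.
From PV = nRT: V₁ = nRT₁/P₁ = 21.69 L.
P constant ⇒ V ∝ T: P₂ = P₁; T₂ = T₁·(V₂/V₁) = 252.6 K.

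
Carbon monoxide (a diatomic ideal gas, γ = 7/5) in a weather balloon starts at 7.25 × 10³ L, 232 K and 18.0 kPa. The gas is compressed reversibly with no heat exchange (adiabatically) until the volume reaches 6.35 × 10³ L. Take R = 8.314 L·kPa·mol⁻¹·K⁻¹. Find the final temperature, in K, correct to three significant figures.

T₂ ≈ 245 K

Adiabatic (γ = 7/5), T V^(γ−1) and P V^γ constant: T₂ = T₁·(V₁/V₂)^(γ−1) = 244.6 K; P₂ = P₁·(V₁/V₂)^γ = 21.67 kPa.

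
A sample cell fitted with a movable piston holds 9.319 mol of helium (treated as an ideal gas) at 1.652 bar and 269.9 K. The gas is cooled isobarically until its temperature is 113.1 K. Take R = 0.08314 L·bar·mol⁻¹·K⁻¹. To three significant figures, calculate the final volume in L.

From PV = nRT: V₁ = nRT₁/P₁ = 126.6 L.
P constant ⇒ V ∝ T: P₂ = P₁; V₂ = V₁·(T₂/T₁) = 53.04 L.

V₂ ≈ 53.0 L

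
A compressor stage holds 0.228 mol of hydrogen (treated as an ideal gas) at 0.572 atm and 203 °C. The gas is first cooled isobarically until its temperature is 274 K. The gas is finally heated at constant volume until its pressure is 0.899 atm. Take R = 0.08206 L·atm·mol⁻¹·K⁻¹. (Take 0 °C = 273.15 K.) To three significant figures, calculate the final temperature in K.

Convert: T₁ = 476.1 K.
From PV = nRT: V₁ = nRT₁/P₁ = 15.57 L.
Isobaric, so V/T is constant: P₂ = P₁; V₂ = V₁·(T₂/T₁) = 8.962 L.
Isochoric, so P/T is constant: V₃ = V₂; T₃ = T₂·(P₃/P₂) = 430.6 K.

T₃ ≈ 431 K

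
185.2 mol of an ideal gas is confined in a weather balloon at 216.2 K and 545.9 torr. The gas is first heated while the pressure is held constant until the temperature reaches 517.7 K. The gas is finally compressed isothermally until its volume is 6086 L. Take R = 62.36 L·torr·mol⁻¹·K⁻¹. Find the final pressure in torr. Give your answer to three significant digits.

P₃ ≈ 982 torr

From PV = nRT: V₁ = nRT₁/P₁ = 4574 L.
P constant ⇒ V ∝ T: P₂ = P₁; V₂ = V₁·(T₂/T₁) = 1.095e+04 L.
T constant ⇒ Boyle's law P V = const: T₃ = T₂; P₃ = P₂·(V₂/V₃) = 982.4 torr.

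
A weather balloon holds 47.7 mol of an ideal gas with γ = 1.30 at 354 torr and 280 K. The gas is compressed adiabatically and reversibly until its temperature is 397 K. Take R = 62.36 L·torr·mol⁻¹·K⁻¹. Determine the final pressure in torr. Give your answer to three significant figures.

From PV = nRT: V₁ = nRT₁/P₁ = 2353 L.
Reversible adiabatic, γ = 1.30: P₂ = P₁·(T₂/T₁)^(γ/(γ−1)) = 1607 torr; V₂ = V₁·(T₁/T₂)^(1/(γ−1)) = 734.7 L.

P₂ ≈ 1.61e+03 torr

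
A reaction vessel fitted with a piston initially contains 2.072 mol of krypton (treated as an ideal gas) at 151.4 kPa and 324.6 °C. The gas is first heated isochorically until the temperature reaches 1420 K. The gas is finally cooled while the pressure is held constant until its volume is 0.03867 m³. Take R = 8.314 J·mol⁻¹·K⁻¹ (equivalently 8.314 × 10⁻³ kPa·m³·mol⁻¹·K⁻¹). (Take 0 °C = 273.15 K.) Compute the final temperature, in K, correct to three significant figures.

T₃ ≈ 807 K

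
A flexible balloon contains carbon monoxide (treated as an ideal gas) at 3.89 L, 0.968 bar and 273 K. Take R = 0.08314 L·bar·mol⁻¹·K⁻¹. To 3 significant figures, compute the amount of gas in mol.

PV = nRT ⇒ n = PV/(RT) = (0.968 × 3.89) / (0.08314 × 273)

n ≈ 0.166 mol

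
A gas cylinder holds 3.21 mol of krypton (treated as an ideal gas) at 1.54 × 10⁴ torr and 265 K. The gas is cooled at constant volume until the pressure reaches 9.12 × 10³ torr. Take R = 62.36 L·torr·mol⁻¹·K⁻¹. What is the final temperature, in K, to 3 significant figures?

From PV = nRT: V₁ = nRT₁/P₁ = 3.445 L.
V constant ⇒ P ∝ T: V₂ = V₁; T₂ = T₁·(P₂/P₁) = 156.9 K.

T₂ ≈ 157 K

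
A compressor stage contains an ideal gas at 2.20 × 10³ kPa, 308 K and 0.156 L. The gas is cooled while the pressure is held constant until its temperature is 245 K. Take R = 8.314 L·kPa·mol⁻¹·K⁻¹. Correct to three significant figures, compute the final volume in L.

V₂ ≈ 0.124 L

P constant ⇒ V ∝ T: P₂ = P₁; V₂ = V₁·(T₂/T₁) = 0.1241 L.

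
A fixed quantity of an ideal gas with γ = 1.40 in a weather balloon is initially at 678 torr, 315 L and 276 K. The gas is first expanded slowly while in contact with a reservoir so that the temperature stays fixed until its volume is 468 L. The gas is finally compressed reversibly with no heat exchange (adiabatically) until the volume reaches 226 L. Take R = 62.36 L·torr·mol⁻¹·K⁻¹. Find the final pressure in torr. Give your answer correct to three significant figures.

Isothermal, so P V is constant: T₂ = T₁; P₂ = P₁·(V₁/V₂) = 456.3 torr.
Adiabatic (γ = 1.40), T V^(γ−1) and P V^γ constant: T₃ = T₂·(V₂/V₃)^(γ−1) = 369.3 K; P₃ = P₂·(V₂/V₃)^γ = 1264 torr.

P₃ ≈ 1.26e+03 torr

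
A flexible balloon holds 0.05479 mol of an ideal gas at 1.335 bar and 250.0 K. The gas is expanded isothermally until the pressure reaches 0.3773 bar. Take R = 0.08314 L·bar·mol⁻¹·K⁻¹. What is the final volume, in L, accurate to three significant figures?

From PV = nRT: V₁ = nRT₁/P₁ = 0.8530 L.
Isothermal, so P V is constant: T₂ = T₁; V₂ = V₁·(P₁/P₂) = 3.018 L.

V₂ ≈ 3.02 L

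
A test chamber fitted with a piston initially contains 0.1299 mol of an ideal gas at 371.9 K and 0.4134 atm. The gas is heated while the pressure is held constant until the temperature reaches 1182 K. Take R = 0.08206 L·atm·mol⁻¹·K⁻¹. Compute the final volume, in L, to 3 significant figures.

From PV = nRT: V₁ = nRT₁/P₁ = 9.590 L.
Isobaric, so V/T is constant: P₂ = P₁; V₂ = V₁·(T₂/T₁) = 30.48 L.

V₂ ≈ 30.5 L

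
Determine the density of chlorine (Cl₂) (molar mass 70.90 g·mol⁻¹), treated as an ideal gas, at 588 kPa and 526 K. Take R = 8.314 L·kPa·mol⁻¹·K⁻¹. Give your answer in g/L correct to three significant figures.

ρ ≈ 9.53 g/L

ρ = PM/(RT) = (588 × 70.90) / (8.314 × 526.0)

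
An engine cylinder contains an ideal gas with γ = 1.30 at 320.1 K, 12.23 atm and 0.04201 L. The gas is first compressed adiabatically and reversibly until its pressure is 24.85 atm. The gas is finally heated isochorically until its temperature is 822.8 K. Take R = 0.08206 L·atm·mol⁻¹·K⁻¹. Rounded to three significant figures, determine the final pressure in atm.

Adiabatic (γ = 1.30), T V^(γ−1) and P V^γ constant: T₂ = T₁·(P₂/P₁)^((γ−1)/γ) = 377.0 K; V₂ = V₁·(P₁/P₂)^(1/γ) = 0.02435 L.
V constant ⇒ P ∝ T: V₃ = V₂; P₃ = P₂·(T₃/T₂) = 54.24 atm.

P₃ ≈ 54.2 atm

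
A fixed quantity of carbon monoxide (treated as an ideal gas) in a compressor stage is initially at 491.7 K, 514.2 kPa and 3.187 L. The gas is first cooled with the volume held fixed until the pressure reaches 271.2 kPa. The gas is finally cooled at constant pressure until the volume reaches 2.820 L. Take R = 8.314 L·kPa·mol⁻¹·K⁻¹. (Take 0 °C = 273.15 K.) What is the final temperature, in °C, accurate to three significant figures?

V constant ⇒ P ∝ T: V₂ = V₁; T₂ = T₁·(P₂/P₁) = 259.3 K.
P constant ⇒ V ∝ T: P₃ = P₂; T₃ = T₂·(V₃/V₂) = 229.5 K.

T₃ ≈ -43.7 °C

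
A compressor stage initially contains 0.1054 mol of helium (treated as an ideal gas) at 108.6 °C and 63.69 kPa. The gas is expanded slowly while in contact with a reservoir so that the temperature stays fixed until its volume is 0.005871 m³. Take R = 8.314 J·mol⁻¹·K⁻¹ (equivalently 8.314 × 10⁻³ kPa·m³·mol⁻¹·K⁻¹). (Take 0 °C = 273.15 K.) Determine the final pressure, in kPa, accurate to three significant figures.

Convert: T₁ = 381.8 K.
From PV = nRT: V₁ = nRT₁/P₁ = 0.005252 m³.
T constant ⇒ Boyle's law P V = const: T₂ = T₁; P₂ = P₁·(V₁/V₂) = 56.98 kPa.

P₂ ≈ 57.0 kPa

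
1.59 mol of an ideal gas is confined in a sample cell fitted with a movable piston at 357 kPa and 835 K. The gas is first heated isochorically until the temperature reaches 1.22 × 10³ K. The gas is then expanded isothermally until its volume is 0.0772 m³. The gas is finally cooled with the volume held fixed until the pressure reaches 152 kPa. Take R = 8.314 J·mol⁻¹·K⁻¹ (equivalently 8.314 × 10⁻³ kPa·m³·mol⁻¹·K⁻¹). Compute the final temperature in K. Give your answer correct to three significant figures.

From PV = nRT: V₁ = nRT₁/P₁ = 0.03092 m³.
Isochoric, so P/T is constant: V₂ = V₁; P₂ = P₁·(T₂/T₁) = 521.6 kPa.
Isothermal, so P V is constant: T₃ = T₂; P₃ = P₂·(V₂/V₃) = 208.9 kPa.
V constant ⇒ P ∝ T: V₄ = V₃; T₄ = T₃·(P₄/P₃) = 887.7 K.

T₄ ≈ 888 K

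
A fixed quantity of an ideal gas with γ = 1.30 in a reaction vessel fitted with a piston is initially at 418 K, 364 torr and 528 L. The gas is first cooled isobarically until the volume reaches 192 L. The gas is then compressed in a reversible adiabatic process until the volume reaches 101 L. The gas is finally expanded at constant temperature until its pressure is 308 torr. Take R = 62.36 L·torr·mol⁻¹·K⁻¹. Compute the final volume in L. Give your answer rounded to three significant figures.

V₄ ≈ 275 L

P constant ⇒ V ∝ T: P₂ = P₁; T₂ = T₁·(V₂/V₁) = 152.0 K.
Adiabatic (γ = 1.30), T V^(γ−1) and P V^γ constant: T₃ = T₂·(V₂/V₃)^(γ−1) = 184.3 K; P₃ = P₂·(V₂/V₃)^γ = 839.0 torr.
Isothermal, so P V is constant: T₄ = T₃; V₄ = V₃·(P₃/P₄) = 275.1 L.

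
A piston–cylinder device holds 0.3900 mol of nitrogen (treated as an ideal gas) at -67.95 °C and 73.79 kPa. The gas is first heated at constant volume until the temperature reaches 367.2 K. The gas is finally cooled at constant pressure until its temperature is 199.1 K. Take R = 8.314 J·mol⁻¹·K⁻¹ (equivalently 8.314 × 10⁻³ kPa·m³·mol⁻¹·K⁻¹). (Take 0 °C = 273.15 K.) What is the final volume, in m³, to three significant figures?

Convert: T₁ = 205.2 K.
From PV = nRT: V₁ = nRT₁/P₁ = 0.009017 m³.
V constant ⇒ P ∝ T: V₂ = V₁; P₂ = P₁·(T₂/T₁) = 132.0 kPa.
Isobaric, so V/T is constant: P₃ = P₂; V₃ = V₂·(T₃/T₂) = 0.004889 m³.

V₃ ≈ 0.00489 m³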